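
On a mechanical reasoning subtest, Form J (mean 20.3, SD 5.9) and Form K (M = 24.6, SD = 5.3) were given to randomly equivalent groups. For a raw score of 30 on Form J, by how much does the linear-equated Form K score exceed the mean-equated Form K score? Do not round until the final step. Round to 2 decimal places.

Mean-equated: 30 + (24.6 − 20.3) = 34.30
Linear-equated: (5.3/5.9)(30 − 20.3) + 24.6 = 33.314
Difference = 33.314 − 34.30 = -0.99

-0.99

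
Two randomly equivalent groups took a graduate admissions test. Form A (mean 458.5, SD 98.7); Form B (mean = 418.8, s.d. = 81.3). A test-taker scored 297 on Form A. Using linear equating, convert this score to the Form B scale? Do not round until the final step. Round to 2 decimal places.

Linear equating: y = (SD_Y/SD_X)(x − M_X) + M_Y
y = (81.3/98.7)(297 − 458.5) + 418.8
y = 0.823708 × -161.5 + 418.8 = -133.0289 + 418.8 = 285.77

285.77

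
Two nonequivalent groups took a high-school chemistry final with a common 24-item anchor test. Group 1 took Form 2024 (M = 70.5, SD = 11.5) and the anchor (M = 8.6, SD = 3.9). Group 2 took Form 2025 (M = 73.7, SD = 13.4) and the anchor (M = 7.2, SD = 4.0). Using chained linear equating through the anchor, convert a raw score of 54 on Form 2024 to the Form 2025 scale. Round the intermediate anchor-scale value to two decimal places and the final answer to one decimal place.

59.6

Form 2024 → anchor (Group 1): v = (3.9/11.5)(54 − 70.5) + 8.6 = 3.00
anchor → Form 2025 (Group 2): y = (13.4/4.0)(3.00 − 7.2) + 73.7 = 59.6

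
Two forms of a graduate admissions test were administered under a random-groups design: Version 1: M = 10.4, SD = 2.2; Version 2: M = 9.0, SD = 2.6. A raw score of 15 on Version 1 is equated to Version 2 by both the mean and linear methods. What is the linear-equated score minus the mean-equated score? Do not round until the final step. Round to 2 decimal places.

Mean-equated: 15 + (9.0 − 10.4) = 13.60
Linear-equated: (2.6/2.2)(15 − 10.4) + 9.0 = 14.436
Difference = 14.436 − 13.60 = 0.84

0.84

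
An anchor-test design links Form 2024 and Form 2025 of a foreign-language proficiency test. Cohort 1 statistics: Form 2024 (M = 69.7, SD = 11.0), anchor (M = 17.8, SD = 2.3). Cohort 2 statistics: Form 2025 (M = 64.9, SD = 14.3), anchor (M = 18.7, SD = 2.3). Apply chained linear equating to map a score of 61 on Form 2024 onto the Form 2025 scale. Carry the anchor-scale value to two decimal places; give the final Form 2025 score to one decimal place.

48.0

Form 2024 → anchor (Cohort 1): v = (2.3/11.0)(61 − 69.7) + 17.8 = 15.98
anchor → Form 2025 (Cohort 2): y = (14.3/2.3)(15.98 − 18.7) + 64.9 = 48.0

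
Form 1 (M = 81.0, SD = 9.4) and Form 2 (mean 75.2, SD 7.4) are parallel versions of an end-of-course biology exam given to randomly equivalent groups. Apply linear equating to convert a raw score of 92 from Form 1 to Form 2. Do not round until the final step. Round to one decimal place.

Linear equating: y = (SD_Y/SD_X)(x − M_X) + M_Y
y = (7.4/9.4)(92 − 81.0) + 75.2
y = 0.787234 × 11.0 + 75.2 = 8.6596 + 75.2 = 83.9

83.9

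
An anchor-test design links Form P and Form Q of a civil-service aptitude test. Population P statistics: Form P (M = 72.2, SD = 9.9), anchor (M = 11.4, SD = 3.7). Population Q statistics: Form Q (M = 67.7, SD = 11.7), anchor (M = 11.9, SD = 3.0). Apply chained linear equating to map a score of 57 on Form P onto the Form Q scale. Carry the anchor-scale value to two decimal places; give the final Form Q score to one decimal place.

Form P → anchor (Population P): v = (3.7/9.9)(57 − 72.2) + 11.4 = 5.72
anchor → Form Q (Population Q): y = (11.7/3.0)(5.72 − 11.9) + 67.7 = 43.6

43.6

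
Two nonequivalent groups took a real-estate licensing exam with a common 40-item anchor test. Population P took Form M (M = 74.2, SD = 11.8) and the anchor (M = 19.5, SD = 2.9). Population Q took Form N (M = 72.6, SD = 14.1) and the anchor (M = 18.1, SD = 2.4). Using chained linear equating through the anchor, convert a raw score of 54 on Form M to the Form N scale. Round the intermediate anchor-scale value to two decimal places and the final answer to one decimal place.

Form M → anchor (Population P): v = (2.9/11.8)(54 − 74.2) + 19.5 = 14.54
anchor → Form N (Population Q): y = (14.1/2.4)(14.54 − 18.1) + 72.6 = 51.7

51.7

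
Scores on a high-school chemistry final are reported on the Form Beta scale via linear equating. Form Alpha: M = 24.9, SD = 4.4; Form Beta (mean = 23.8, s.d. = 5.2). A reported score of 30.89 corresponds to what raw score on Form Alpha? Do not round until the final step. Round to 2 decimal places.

Invert y = (SD_Y/SD_X)(x − M_X) + M_Y:
x = (SD_X/SD_Y)(y − M_Y) + M_X = (4.4/5.2)(30.89 − 23.8) + 24.9
x = 0.846154 × 7.090 + 24.9 = 30.90

30.90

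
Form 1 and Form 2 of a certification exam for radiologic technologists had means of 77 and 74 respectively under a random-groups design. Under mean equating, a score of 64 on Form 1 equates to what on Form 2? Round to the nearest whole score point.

Mean equating: y = x + (M_Y − M_X) = 64 + (74 − 77) = 61

61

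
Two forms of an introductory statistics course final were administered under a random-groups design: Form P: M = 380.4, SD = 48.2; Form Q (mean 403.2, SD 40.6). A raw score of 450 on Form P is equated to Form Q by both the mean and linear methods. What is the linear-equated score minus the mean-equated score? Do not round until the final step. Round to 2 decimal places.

Mean-equated: 450 + (403.2 − 380.4) = 472.80
Linear-equated: (40.6/48.2)(450 − 380.4) + 403.2 = 461.826
Difference = 461.826 − 472.80 = -10.97

-10.97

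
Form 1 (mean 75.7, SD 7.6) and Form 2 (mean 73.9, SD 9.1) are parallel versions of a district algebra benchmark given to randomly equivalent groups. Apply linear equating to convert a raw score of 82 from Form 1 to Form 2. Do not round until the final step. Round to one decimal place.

Linear equating: y = (SD_Y/SD_X)(x − M_X) + M_Y
y = (9.1/7.6)(82 − 75.7) + 73.9
y = 1.197368 × 6.3 + 73.9 = 7.5434 + 73.9 = 81.4

81.4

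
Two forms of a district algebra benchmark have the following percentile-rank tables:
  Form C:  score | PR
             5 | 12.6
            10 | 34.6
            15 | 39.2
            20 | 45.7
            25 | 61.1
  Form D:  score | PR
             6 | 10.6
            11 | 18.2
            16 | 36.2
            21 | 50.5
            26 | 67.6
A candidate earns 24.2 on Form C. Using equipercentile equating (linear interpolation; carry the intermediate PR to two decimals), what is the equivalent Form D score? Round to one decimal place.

23.4

PR of 24.2 on Form C: 45.7 + (24.2 − 20)/(25 − 20) × (61.1 − 45.7) = 58.64
On Form D, PR 58.64 falls between score 21 (PR 50.5) and 26 (PR 67.6).
Interpolate: 21 + (58.64 − 50.5)/(67.6 − 50.5) × (26 − 21) = 23.4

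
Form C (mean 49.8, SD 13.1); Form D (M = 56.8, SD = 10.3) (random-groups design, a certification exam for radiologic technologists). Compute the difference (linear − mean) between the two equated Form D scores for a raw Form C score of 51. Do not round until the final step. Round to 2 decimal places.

Mean-equated: 51 + (56.8 − 49.8) = 58.00
Linear-equated: (10.3/13.1)(51 − 49.8) + 56.8 = 57.744
Difference = 57.744 − 58.00 = -0.26

-0.26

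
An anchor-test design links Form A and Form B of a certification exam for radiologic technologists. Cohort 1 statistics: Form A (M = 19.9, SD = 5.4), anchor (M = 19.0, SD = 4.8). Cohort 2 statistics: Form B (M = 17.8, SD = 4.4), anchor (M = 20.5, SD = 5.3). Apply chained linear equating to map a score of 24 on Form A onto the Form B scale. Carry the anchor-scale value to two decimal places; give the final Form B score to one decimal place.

Form A → anchor (Cohort 1): v = (4.8/5.4)(24 − 19.9) + 19.0 = 22.64
anchor → Form B (Cohort 2): y = (4.4/5.3)(22.64 − 20.5) + 17.8 = 19.6

19.6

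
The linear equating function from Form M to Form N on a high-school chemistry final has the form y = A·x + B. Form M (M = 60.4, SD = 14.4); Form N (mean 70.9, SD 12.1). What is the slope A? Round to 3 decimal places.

A = SD_Y / SD_X = 12.1 / 14.4 = 0.840

0.840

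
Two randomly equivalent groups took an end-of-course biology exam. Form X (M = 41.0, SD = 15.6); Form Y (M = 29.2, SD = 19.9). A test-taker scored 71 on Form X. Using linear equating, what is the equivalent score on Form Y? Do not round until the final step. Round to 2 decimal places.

67.47

Linear equating: y = (SD_Y/SD_X)(x − M_X) + M_Y
y = (19.9/15.6)(71 − 41.0) + 29.2
y = 1.275641 × 30.0 + 29.2 = 38.2692 + 29.2 = 67.47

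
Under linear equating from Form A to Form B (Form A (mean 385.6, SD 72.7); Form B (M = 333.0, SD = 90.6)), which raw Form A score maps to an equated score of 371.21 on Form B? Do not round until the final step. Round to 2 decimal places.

416.26

Invert y = (SD_Y/SD_X)(x − M_X) + M_Y:
x = (SD_X/SD_Y)(y − M_Y) + M_X = (72.7/90.6)(371.21 − 333.0) + 385.6
x = 0.802428 × 38.210 + 385.6 = 416.26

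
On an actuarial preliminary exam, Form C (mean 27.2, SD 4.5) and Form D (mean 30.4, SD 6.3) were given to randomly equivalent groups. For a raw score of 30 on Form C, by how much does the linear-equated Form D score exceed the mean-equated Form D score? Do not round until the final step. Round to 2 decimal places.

1.12

Mean-equated: 30 + (30.4 − 27.2) = 33.20
Linear-equated: (6.3/4.5)(30 − 27.2) + 30.4 = 34.320
Difference = 34.320 − 33.20 = 1.12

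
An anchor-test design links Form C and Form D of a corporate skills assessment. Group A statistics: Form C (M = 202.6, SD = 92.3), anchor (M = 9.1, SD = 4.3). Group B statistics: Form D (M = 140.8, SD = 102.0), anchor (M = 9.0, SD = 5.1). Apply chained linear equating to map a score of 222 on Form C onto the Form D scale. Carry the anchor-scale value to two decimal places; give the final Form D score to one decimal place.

160.8

Form C → anchor (Group A): v = (4.3/92.3)(222 − 202.6) + 9.1 = 10.00
anchor → Form D (Group B): y = (102.0/5.1)(10.00 − 9.0) + 140.8 = 160.8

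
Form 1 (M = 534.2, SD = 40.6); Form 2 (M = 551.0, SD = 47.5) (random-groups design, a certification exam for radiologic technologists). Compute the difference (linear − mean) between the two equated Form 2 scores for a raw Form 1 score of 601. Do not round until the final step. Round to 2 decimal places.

11.35

Mean-equated: 601 + (551.0 − 534.2) = 617.80
Linear-equated: (47.5/40.6)(601 − 534.2) + 551.0 = 629.153
Difference = 629.153 − 617.80 = 11.35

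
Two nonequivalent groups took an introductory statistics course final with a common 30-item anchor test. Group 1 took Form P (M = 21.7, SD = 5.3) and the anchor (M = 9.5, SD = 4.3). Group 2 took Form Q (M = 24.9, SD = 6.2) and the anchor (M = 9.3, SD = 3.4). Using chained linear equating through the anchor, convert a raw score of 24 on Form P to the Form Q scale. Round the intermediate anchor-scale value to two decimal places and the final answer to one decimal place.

28.7

Form P → anchor (Group 1): v = (4.3/5.3)(24 − 21.7) + 9.5 = 11.37
anchor → Form Q (Group 2): y = (6.2/3.4)(11.37 − 9.3) + 24.9 = 28.7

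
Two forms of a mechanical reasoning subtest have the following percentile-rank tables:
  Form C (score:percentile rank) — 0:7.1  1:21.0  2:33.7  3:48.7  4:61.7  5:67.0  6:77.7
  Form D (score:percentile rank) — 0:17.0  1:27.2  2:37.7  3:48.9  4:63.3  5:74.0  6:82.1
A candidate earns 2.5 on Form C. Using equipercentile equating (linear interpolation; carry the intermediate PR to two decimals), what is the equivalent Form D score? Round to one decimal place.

PR of 2.5 on Form C: 33.7 + (2.5 − 2)/(3 − 2) × (48.7 − 33.7) = 41.20
On Form D, PR 41.20 falls between score 2 (PR 37.7) and 3 (PR 48.9).
Interpolate: 2 + (41.20 − 37.7)/(48.9 − 37.7) × (3 − 2) = 2.3

2.3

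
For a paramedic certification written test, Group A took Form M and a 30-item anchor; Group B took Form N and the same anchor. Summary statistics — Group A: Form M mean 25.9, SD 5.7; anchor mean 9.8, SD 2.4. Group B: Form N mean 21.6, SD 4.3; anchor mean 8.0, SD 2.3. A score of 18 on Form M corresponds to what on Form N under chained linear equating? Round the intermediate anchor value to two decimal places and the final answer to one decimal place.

Form M → anchor (Group A): v = (2.4/5.7)(18 − 25.9) + 9.8 = 6.47
anchor → Form N (Group B): y = (4.3/2.3)(6.47 − 8.0) + 21.6 = 18.7

18.7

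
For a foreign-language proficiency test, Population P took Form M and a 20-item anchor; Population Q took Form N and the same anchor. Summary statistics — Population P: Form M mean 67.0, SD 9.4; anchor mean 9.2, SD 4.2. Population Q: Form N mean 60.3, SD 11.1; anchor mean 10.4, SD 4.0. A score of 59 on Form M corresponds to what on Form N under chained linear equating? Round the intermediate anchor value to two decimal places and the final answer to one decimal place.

Form M → anchor (Population P): v = (4.2/9.4)(59 − 67.0) + 9.2 = 5.63
anchor → Form N (Population Q): y = (11.1/4.0)(5.63 − 10.4) + 60.3 = 47.1

47.1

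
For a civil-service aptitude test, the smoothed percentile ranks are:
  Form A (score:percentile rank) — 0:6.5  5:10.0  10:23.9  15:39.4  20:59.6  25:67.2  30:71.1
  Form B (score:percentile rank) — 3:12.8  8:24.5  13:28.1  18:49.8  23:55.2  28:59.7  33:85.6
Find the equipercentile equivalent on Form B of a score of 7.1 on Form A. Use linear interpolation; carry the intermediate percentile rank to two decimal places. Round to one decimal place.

4.3

PR of 7.1 on Form A: 10.0 + (7.1 − 5)/(10 − 5) × (23.9 − 10.0) = 15.84
On Form B, PR 15.84 falls between score 3 (PR 12.8) and 8 (PR 24.5).
Interpolate: 3 + (15.84 − 12.8)/(24.5 − 12.8) × (8 − 3) = 4.3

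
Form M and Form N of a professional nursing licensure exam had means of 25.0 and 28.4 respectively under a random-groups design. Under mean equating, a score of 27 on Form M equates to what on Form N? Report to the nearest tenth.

Mean equating: y = x + (M_Y − M_X) = 27 + (28.4 − 25.0) = 30.4

30.4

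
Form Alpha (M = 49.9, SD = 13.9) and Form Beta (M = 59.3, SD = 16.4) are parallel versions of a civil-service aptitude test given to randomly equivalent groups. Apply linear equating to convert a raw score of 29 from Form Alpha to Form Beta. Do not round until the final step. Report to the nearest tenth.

Linear equating: y = (SD_Y/SD_X)(x − M_X) + M_Y
y = (16.4/13.9)(29 − 49.9) + 59.3
y = 1.179856 × -20.9 + 59.3 = -24.6590 + 59.3 = 34.6

34.6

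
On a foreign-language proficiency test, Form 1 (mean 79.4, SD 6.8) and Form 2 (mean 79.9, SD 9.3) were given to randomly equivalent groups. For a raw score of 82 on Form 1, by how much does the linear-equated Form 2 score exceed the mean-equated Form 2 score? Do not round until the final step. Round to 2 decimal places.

Mean-equated: 82 + (79.9 − 79.4) = 82.50
Linear-equated: (9.3/6.8)(82 − 79.4) + 79.9 = 83.456
Difference = 83.456 − 82.50 = 0.96

0.96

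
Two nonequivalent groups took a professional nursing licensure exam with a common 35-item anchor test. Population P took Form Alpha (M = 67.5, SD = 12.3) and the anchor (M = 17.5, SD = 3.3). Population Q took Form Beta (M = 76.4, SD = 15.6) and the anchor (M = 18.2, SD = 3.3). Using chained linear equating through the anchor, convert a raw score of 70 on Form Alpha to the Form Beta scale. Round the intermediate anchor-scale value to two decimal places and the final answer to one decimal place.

Form Alpha → anchor (Population P): v = (3.3/12.3)(70 − 67.5) + 17.5 = 18.17
anchor → Form Beta (Population Q): y = (15.6/3.3)(18.17 − 18.2) + 76.4 = 76.3

76.3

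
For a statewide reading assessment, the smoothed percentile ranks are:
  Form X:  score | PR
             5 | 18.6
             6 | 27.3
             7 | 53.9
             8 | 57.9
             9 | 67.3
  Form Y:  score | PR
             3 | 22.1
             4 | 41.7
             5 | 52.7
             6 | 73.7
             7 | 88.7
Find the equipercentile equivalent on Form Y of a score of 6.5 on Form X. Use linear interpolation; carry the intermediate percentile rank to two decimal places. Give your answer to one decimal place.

3.9

PR of 6.5 on Form X: 27.3 + (6.5 − 6)/(7 − 6) × (53.9 − 27.3) = 40.60
On Form Y, PR 40.60 falls between score 3 (PR 22.1) and 4 (PR 41.7).
Interpolate: 3 + (40.60 − 22.1)/(41.7 − 22.1) × (4 − 3) = 3.9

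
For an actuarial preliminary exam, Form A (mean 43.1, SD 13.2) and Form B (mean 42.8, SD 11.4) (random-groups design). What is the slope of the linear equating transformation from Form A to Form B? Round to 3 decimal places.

0.864

A = SD_Y / SD_X = 11.4 / 13.2 = 0.864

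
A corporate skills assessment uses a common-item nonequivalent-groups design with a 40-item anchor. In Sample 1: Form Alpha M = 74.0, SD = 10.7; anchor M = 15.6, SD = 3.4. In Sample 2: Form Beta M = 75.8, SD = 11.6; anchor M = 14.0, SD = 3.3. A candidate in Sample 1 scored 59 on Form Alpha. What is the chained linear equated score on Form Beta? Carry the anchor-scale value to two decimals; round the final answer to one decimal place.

64.7

Form Alpha → anchor (Sample 1): v = (3.4/10.7)(59 − 74.0) + 15.6 = 10.83
anchor → Form Beta (Sample 2): y = (11.6/3.3)(10.83 − 14.0) + 75.8 = 64.7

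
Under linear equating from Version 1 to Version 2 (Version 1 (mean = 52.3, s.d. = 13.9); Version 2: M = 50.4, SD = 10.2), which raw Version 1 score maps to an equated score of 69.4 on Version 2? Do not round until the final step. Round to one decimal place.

78.2

Invert y = (SD_Y/SD_X)(x − M_X) + M_Y:
x = (SD_X/SD_Y)(y − M_Y) + M_X = (13.9/10.2)(69.4 − 50.4) + 52.3
x = 1.362745 × 19.000 + 52.3 = 78.2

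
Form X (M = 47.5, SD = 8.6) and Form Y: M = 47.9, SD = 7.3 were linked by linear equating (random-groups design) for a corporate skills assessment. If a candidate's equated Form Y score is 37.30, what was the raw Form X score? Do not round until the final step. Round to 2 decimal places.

Invert y = (SD_Y/SD_X)(x − M_X) + M_Y:
x = (SD_X/SD_Y)(y − M_Y) + M_X = (8.6/7.3)(37.30 − 47.9) + 47.5
x = 1.178082 × -10.600 + 47.5 = 35.01

35.01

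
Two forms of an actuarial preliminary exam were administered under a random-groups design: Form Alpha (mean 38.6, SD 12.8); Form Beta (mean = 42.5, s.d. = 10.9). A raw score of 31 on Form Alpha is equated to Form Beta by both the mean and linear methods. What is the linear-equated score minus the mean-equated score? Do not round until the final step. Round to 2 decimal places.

1.13

Mean-equated: 31 + (42.5 − 38.6) = 34.90
Linear-equated: (10.9/12.8)(31 − 38.6) + 42.5 = 36.028
Difference = 36.028 − 34.90 = 1.13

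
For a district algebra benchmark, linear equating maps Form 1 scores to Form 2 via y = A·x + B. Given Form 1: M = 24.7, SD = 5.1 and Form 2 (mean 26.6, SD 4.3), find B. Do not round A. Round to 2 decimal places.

A = SD_Y / SD_X = 4.3 / 5.1 = 0.843137
B = M_Y − A·M_X = 26.6 − 0.843137 × 24.7 = 5.77

5.77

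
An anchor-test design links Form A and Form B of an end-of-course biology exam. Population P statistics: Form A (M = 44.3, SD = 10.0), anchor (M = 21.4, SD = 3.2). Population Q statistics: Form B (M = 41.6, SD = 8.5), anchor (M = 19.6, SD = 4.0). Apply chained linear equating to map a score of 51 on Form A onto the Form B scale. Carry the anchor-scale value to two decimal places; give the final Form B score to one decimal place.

50.0

Form A → anchor (Population P): v = (3.2/10.0)(51 − 44.3) + 21.4 = 23.54
anchor → Form B (Population Q): y = (8.5/4.0)(23.54 − 19.6) + 41.6 = 50.0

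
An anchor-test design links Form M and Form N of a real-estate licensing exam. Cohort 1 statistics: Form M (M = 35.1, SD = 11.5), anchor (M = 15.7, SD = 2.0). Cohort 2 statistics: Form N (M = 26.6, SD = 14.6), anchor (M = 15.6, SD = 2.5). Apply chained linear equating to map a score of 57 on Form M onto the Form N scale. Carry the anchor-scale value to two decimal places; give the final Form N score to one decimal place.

Form M → anchor (Cohort 1): v = (2.0/11.5)(57 − 35.1) + 15.7 = 19.51
anchor → Form N (Cohort 2): y = (14.6/2.5)(19.51 − 15.6) + 26.6 = 49.4

49.4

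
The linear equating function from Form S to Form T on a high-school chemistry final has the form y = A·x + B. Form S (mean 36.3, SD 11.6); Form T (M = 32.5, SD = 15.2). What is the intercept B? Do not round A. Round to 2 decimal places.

A = SD_Y / SD_X = 15.2 / 11.6 = 1.310345
B = M_Y − A·M_X = 32.5 − 1.310345 × 36.3 = -15.07

-15.07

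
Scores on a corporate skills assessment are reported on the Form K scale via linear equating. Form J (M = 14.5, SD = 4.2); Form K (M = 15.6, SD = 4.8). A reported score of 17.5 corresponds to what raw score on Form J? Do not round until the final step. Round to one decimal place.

Invert y = (SD_Y/SD_X)(x − M_X) + M_Y:
x = (SD_X/SD_Y)(y − M_Y) + M_X = (4.2/4.8)(17.5 − 15.6) + 14.5
x = 0.875000 × 1.900 + 14.5 = 16.2

16.2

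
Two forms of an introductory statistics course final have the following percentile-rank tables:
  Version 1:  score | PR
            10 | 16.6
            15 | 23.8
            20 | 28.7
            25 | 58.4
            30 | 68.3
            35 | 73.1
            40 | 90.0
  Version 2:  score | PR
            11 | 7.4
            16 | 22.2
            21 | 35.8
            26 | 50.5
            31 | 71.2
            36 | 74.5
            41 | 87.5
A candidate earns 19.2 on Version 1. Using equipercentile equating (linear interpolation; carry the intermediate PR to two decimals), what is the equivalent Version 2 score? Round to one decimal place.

PR of 19.2 on Version 1: 23.8 + (19.2 − 15)/(20 − 15) × (28.7 − 23.8) = 27.92
On Version 2, PR 27.92 falls between score 16 (PR 22.2) and 21 (PR 35.8).
Interpolate: 16 + (27.92 − 22.2)/(35.8 − 22.2) × (21 − 16) = 18.1

18.1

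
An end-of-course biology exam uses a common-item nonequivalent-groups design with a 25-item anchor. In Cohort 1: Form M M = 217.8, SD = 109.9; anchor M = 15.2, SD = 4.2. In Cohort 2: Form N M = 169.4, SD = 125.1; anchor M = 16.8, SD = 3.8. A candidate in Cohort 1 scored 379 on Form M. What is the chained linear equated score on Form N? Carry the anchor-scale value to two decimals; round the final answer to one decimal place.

319.5

Form M → anchor (Cohort 1): v = (4.2/109.9)(379 − 217.8) + 15.2 = 21.36
anchor → Form N (Cohort 2): y = (125.1/3.8)(21.36 − 16.8) + 169.4 = 319.5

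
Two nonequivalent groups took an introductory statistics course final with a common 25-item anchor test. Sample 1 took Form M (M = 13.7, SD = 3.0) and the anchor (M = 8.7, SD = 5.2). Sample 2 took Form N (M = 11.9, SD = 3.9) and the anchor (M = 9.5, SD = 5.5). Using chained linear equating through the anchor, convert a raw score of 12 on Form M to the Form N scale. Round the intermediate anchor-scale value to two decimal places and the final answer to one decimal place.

Form M → anchor (Sample 1): v = (5.2/3.0)(12 − 13.7) + 8.7 = 5.75
anchor → Form N (Sample 2): y = (3.9/5.5)(5.75 − 9.5) + 11.9 = 9.2

9.2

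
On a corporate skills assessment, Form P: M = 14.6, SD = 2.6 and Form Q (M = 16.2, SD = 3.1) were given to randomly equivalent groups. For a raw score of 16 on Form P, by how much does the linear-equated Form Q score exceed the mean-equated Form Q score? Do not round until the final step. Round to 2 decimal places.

Mean-equated: 16 + (16.2 − 14.6) = 17.60
Linear-equated: (3.1/2.6)(16 − 14.6) + 16.2 = 17.869
Difference = 17.869 − 17.60 = 0.27

0.27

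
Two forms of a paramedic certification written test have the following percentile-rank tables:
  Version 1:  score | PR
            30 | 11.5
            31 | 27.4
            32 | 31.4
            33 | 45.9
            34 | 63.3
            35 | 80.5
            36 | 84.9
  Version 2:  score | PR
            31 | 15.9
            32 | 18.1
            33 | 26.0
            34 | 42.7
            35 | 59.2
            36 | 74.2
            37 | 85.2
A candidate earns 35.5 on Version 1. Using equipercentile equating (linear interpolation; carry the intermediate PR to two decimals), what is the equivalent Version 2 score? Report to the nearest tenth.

36.8

PR of 35.5 on Version 1: 80.5 + (35.5 − 35)/(36 − 35) × (84.9 − 80.5) = 82.70
On Version 2, PR 82.70 falls between score 36 (PR 74.2) and 37 (PR 85.2).
Interpolate: 36 + (82.70 − 74.2)/(85.2 − 74.2) × (37 − 36) = 36.8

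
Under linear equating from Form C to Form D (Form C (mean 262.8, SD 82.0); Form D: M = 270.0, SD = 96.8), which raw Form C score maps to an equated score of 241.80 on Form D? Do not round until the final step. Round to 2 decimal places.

Invert y = (SD_Y/SD_X)(x − M_X) + M_Y:
x = (SD_X/SD_Y)(y − M_Y) + M_X = (82.0/96.8)(241.80 − 270.0) + 262.8
x = 0.847107 × -28.200 + 262.8 = 238.91

238.91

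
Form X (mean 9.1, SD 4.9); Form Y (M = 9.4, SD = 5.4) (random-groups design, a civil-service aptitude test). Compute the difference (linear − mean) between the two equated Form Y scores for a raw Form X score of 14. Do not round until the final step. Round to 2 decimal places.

0.50

Mean-equated: 14 + (9.4 − 9.1) = 14.30
Linear-equated: (5.4/4.9)(14 − 9.1) + 9.4 = 14.800
Difference = 14.800 − 14.30 = 0.50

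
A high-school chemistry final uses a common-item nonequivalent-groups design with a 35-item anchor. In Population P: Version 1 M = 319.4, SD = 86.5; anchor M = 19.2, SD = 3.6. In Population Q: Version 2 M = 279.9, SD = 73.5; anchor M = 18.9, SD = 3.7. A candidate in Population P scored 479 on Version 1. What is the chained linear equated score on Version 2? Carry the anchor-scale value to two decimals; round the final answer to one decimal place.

417.8

Version 1 → anchor (Population P): v = (3.6/86.5)(479 − 319.4) + 19.2 = 25.84
anchor → Version 2 (Population Q): y = (73.5/3.7)(25.84 − 18.9) + 279.9 = 417.8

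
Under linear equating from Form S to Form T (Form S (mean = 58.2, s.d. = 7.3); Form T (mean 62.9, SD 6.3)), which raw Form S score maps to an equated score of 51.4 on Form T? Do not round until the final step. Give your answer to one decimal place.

Invert y = (SD_Y/SD_X)(x − M_X) + M_Y:
x = (SD_X/SD_Y)(y − M_Y) + M_X = (7.3/6.3)(51.4 − 62.9) + 58.2
x = 1.158730 × -11.500 + 58.2 = 44.9

44.9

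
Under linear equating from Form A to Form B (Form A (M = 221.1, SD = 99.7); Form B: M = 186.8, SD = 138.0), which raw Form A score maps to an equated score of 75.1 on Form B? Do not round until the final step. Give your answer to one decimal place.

Invert y = (SD_Y/SD_X)(x − M_X) + M_Y:
x = (SD_X/SD_Y)(y − M_Y) + M_X = (99.7/138.0)(75.1 − 186.8) + 221.1
x = 0.722464 × -111.700 + 221.1 = 140.4

140.4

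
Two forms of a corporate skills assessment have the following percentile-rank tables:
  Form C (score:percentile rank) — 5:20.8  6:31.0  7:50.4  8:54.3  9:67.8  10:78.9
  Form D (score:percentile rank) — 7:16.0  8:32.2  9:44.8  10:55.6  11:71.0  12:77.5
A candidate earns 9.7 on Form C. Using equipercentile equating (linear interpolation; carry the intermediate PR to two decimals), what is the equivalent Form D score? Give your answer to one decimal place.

PR of 9.7 on Form C: 67.8 + (9.7 − 9)/(10 − 9) × (78.9 − 67.8) = 75.57
On Form D, PR 75.57 falls between score 11 (PR 71.0) and 12 (PR 77.5).
Interpolate: 11 + (75.57 − 71.0)/(77.5 − 71.0) × (12 − 11) = 11.7

11.7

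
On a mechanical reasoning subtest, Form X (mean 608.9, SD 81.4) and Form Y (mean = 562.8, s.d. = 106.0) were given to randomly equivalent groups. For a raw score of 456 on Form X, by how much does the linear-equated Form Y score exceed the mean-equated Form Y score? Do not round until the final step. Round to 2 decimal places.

-46.21

Mean-equated: 456 + (562.8 − 608.9) = 409.90
Linear-equated: (106.0/81.4)(456 − 608.9) + 562.8 = 363.692
Difference = 363.692 − 409.90 = -46.21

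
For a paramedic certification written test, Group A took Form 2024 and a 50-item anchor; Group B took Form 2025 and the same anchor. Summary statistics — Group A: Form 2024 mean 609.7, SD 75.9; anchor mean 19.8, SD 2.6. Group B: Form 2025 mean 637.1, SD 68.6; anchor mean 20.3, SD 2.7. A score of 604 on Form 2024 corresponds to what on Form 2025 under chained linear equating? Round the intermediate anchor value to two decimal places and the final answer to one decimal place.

619.3

Form 2024 → anchor (Group A): v = (2.6/75.9)(604 − 609.7) + 19.8 = 19.60
anchor → Form 2025 (Group B): y = (68.6/2.7)(19.60 − 20.3) + 637.1 = 619.3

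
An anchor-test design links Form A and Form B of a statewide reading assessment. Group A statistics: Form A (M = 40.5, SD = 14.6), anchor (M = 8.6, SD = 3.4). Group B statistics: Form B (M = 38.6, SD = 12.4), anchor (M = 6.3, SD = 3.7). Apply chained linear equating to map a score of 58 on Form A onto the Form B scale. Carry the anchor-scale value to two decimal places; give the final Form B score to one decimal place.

Form A → anchor (Group A): v = (3.4/14.6)(58 − 40.5) + 8.6 = 12.68
anchor → Form B (Group B): y = (12.4/3.7)(12.68 − 6.3) + 38.6 = 60.0

60.0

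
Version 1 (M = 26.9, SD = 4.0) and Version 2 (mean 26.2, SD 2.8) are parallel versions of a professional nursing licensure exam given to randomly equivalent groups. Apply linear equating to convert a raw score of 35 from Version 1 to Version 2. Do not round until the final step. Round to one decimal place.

Linear equating: y = (SD_Y/SD_X)(x − M_X) + M_Y
y = (2.8/4.0)(35 − 26.9) + 26.2
y = 0.700000 × 8.1 + 26.2 = 5.6700 + 26.2 = 31.9

31.9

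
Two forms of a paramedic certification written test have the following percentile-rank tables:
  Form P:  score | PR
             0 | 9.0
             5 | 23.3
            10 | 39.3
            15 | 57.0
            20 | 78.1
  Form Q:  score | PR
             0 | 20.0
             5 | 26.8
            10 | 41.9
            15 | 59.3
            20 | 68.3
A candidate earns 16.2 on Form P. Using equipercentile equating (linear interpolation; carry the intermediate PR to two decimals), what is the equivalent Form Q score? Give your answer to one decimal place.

16.5

PR of 16.2 on Form P: 57.0 + (16.2 − 15)/(20 − 15) × (78.1 − 57.0) = 62.06
On Form Q, PR 62.06 falls between score 15 (PR 59.3) and 20 (PR 68.3).
Interpolate: 15 + (62.06 − 59.3)/(68.3 − 59.3) × (20 − 15) = 16.5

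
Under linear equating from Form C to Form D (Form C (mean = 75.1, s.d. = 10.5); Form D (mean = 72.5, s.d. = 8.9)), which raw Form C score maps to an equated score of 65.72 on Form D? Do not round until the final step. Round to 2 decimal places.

Invert y = (SD_Y/SD_X)(x − M_X) + M_Y:
x = (SD_X/SD_Y)(y − M_Y) + M_X = (10.5/8.9)(65.72 − 72.5) + 75.1
x = 1.179775 × -6.780 + 75.1 = 67.10

67.10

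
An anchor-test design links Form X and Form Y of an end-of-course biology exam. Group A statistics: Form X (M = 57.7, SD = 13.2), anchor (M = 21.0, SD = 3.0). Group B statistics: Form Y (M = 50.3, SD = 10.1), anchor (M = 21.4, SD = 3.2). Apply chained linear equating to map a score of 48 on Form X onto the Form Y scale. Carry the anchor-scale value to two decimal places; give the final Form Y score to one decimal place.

Form X → anchor (Group A): v = (3.0/13.2)(48 − 57.7) + 21.0 = 18.80
anchor → Form Y (Group B): y = (10.1/3.2)(18.80 − 21.4) + 50.3 = 42.1

42.1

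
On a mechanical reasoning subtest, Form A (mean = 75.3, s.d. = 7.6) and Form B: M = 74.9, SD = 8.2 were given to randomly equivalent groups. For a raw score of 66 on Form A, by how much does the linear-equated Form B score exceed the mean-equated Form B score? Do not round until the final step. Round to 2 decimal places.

Mean-equated: 66 + (74.9 − 75.3) = 65.60
Linear-equated: (8.2/7.6)(66 − 75.3) + 74.9 = 64.866
Difference = 64.866 − 65.60 = -0.73

-0.73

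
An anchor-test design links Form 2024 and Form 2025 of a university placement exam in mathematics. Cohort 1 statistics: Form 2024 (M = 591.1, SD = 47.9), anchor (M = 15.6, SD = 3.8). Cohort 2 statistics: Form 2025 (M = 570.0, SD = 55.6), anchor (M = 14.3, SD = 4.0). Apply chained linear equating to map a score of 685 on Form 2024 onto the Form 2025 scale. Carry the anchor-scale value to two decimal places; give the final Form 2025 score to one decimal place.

Form 2024 → anchor (Cohort 1): v = (3.8/47.9)(685 − 591.1) + 15.6 = 23.05
anchor → Form 2025 (Cohort 2): y = (55.6/4.0)(23.05 − 14.3) + 570.0 = 691.6

691.6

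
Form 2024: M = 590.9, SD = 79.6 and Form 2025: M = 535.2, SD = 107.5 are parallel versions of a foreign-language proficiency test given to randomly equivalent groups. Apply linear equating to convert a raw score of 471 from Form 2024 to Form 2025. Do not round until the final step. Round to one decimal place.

Linear equating: y = (SD_Y/SD_X)(x − M_X) + M_Y
y = (107.5/79.6)(471 − 590.9) + 535.2
y = 1.350503 × -119.9 + 535.2 = -161.9253 + 535.2 = 373.3

373.3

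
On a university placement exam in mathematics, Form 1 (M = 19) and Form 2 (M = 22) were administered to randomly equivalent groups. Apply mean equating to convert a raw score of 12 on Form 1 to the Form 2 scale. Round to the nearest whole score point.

Mean equating: y = x + (M_Y − M_X) = 12 + (22 − 19) = 15

15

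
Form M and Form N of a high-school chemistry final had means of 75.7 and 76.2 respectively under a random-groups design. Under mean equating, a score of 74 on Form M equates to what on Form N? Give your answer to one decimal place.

74.5

Mean equating: y = x + (M_Y − M_X) = 74 + (76.2 − 75.7) = 74.5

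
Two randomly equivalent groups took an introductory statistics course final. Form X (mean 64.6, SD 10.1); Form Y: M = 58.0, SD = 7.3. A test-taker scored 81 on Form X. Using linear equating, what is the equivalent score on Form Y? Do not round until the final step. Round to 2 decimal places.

69.85

Linear equating: y = (SD_Y/SD_X)(x − M_X) + M_Y
y = (7.3/10.1)(81 − 64.6) + 58.0
y = 0.722772 × 16.4 + 58.0 = 11.8535 + 58.0 = 69.85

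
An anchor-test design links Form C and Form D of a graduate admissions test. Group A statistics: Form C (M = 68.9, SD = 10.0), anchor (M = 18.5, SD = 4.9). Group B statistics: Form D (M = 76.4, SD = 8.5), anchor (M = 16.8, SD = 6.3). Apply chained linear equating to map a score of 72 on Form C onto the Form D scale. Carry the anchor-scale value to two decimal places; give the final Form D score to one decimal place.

Form C → anchor (Group A): v = (4.9/10.0)(72 − 68.9) + 18.5 = 20.02
anchor → Form D (Group B): y = (8.5/6.3)(20.02 − 16.8) + 76.4 = 80.7

80.7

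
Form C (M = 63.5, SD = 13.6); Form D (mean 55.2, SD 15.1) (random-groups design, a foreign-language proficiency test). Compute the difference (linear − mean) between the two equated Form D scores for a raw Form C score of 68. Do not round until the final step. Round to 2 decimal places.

0.50

Mean-equated: 68 + (55.2 − 63.5) = 59.70
Linear-equated: (15.1/13.6)(68 − 63.5) + 55.2 = 60.196
Difference = 60.196 − 59.70 = 0.50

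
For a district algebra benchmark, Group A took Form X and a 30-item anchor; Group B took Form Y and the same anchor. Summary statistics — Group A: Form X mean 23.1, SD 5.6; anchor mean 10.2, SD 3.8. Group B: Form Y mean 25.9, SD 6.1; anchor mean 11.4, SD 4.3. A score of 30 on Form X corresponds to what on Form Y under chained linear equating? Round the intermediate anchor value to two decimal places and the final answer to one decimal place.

Form X → anchor (Group A): v = (3.8/5.6)(30 − 23.1) + 10.2 = 14.88
anchor → Form Y (Group B): y = (6.1/4.3)(14.88 − 11.4) + 25.9 = 30.8

30.8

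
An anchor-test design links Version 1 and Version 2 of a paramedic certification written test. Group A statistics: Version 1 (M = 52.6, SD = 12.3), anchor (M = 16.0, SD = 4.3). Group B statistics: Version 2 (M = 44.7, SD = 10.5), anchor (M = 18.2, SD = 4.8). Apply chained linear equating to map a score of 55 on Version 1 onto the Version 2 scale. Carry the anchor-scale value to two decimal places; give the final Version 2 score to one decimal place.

Version 1 → anchor (Group A): v = (4.3/12.3)(55 − 52.6) + 16.0 = 16.84
anchor → Version 2 (Group B): y = (10.5/4.8)(16.84 − 18.2) + 44.7 = 41.7

41.7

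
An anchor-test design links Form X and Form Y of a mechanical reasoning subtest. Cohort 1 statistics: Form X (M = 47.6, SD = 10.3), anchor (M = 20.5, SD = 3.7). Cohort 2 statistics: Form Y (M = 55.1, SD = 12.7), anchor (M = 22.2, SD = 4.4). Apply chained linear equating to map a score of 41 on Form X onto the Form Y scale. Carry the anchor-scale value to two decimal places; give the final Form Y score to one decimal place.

Form X → anchor (Cohort 1): v = (3.7/10.3)(41 − 47.6) + 20.5 = 18.13
anchor → Form Y (Cohort 2): y = (12.7/4.4)(18.13 − 22.2) + 55.1 = 43.4

43.4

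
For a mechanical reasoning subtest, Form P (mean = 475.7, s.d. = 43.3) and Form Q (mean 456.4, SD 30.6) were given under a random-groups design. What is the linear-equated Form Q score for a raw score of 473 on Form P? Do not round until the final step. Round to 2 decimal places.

Linear equating: y = (SD_Y/SD_X)(x − M_X) + M_Y
y = (30.6/43.3)(473 − 475.7) + 456.4
y = 0.706697 × -2.7 + 456.4 = -1.9081 + 456.4 = 454.49

454.49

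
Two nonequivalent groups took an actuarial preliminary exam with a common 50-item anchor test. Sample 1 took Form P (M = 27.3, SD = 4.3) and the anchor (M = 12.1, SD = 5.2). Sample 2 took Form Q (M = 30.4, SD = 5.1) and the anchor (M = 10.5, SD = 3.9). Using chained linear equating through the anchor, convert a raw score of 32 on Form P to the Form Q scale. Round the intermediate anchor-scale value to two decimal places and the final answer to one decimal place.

39.9

Form P → anchor (Sample 1): v = (5.2/4.3)(32 − 27.3) + 12.1 = 17.78
anchor → Form Q (Sample 2): y = (5.1/3.9)(17.78 − 10.5) + 30.4 = 39.9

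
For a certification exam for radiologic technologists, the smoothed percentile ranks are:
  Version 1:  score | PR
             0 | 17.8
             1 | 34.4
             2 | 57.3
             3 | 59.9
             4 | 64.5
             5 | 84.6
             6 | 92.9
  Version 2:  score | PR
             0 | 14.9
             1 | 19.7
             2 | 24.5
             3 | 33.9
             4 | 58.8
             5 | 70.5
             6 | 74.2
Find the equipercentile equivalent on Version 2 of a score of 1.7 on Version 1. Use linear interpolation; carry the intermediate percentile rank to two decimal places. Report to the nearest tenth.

PR of 1.7 on Version 1: 34.4 + (1.7 − 1)/(2 − 1) × (57.3 − 34.4) = 50.43
On Version 2, PR 50.43 falls between score 3 (PR 33.9) and 4 (PR 58.8).
Interpolate: 3 + (50.43 − 33.9)/(58.8 − 33.9) × (4 − 3) = 3.7

3.7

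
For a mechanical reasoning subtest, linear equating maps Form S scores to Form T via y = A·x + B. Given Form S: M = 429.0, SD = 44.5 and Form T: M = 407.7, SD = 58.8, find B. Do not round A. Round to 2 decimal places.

A = SD_Y / SD_X = 58.8 / 44.5 = 1.321348
B = M_Y − A·M_X = 407.7 − 1.321348 × 429.0 = -159.16

-159.16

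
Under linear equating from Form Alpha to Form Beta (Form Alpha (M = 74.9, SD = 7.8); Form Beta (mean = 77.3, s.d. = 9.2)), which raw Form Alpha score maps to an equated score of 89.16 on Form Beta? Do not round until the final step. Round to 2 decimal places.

Invert y = (SD_Y/SD_X)(x − M_X) + M_Y:
x = (SD_X/SD_Y)(y − M_Y) + M_X = (7.8/9.2)(89.16 − 77.3) + 74.9
x = 0.847826 × 11.860 + 74.9 = 84.96

84.96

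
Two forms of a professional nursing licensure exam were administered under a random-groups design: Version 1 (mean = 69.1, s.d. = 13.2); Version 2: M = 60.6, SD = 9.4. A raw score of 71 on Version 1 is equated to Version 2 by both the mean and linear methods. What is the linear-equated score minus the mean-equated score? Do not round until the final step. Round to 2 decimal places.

-0.55

Mean-equated: 71 + (60.6 − 69.1) = 62.50
Linear-equated: (9.4/13.2)(71 − 69.1) + 60.6 = 61.953
Difference = 61.953 − 62.50 = -0.55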